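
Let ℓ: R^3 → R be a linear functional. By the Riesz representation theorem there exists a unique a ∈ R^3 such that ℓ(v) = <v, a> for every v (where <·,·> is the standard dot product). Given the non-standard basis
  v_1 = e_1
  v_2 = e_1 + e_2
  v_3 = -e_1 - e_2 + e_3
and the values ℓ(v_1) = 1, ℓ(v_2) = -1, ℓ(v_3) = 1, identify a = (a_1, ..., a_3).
a = (1, -2, 0)

Write a = (a_1, ..., a_3) in the standard basis. For each basis vector v_i, ℓ(v_i) = <v_i, a> is a linear equation in the a_j's. Collect the n equations into a matrix system V a = ℓ, where row i of V is v_i (expressed in the standard basis). Since V is invertible (lower-triangular with 1s on the diagonal, up to permutation), solve by back-substitution:
  V =
[[1, 0, 0],
 [1, 1, 0],
 [-1, -1, 1]]
  V a = (1, -1, 1)
Solving gives a = (1, -2, 0).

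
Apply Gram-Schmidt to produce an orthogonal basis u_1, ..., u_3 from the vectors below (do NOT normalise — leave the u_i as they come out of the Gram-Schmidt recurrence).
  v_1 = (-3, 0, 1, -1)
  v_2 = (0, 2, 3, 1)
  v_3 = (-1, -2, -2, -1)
Orthogonal basis:
  u_1 = (-3, 0, 1, -1)
  u_2 = (6/11, 2, 31/11, 13/11)
  u_3 = (0, -1/3, 1/6, 1/6)

Apply the Gram-Schmidt recurrence
  u_1 = v_1
  u_i = v_i − Σ_{j<i} ((v_i · u_j) / (u_j · u_j)) · u_j.

Step by step this gives:
  u_1 = (-3, 0, 1, -1)
  u_2 = (6/11, 2, 31/11, 13/11)
  u_3 = (0, -1/3, 1/6, 1/6)

Orthogonality check:
  u_2 · u_1 = 0 (should be 0)
  u_3 · u_1 = 0 (should be 0)
  u_3 · u_2 = 0 (should be 0)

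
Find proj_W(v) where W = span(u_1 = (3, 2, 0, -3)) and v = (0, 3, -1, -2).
proj_W(v) = (18/11, 12/11, 0, -18/11)

Set up U = [u_1 | ... | u_1] ∈ R^(4×1). The projector onto W = col(U) is P = U (U^T U)^(-1) U^T.
Compute U^T U =
  [22],
and U^T v = (12).
Solve U^T U · c = U^T v for the coefficients: c = (6/11). The projection is proj_W(v) = U c.
Check: (v - proj_W(v)) · u_1 = 0  (should be 0).
Result: proj_W(v) = (18/11, 12/11, 0, -18/11).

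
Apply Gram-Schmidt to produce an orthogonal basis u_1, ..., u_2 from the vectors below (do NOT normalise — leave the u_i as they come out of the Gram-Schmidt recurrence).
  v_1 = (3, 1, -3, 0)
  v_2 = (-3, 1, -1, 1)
Orthogonal basis:
  u_1 = (3, 1, -3, 0)
  u_2 = (-42/19, 24/19, -34/19, 1)

Apply the Gram-Schmidt recurrence
  u_1 = v_1
  u_i = v_i − Σ_{j<i} ((v_i · u_j) / (u_j · u_j)) · u_j.

Step by step this gives:
  u_1 = (3, 1, -3, 0)
  u_2 = (-42/19, 24/19, -34/19, 1)

Orthogonality check:
  u_2 · u_1 = 0 (should be 0)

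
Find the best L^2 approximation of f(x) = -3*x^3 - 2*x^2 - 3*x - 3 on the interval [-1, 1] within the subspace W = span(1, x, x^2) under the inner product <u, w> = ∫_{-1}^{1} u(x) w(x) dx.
g(x) = -2*x^2 - 24*x/5 - 3

The best approximation g ∈ W is the orthogonal projection of f onto W. Writing g = a_0 + a_1 x + a_2 x^2, the coefficients solve the normal equations G · a = b where
  G_{ij} = <φ_i, φ_j> and b_i = <f, φ_i>, with φ_0 = 1, φ_1 = x, φ_2 = x^2.
G =
  [2, 0, 2/3]
  [0, 2/3, 0]
  [2/3, 0, 2/5],
b = (-22/3, -16/5, -14/5).
Solving gives a_0 = -3, a_1 = -24/5, a_2 = -2, so
  g(x) = -2*x^2 - 24*x/5 - 3.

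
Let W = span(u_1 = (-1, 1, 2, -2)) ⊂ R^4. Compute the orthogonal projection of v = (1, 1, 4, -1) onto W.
proj_W(v) = (-1, 1, 2, -2)

Set up U = [u_1 | ... | u_1] ∈ R^(4×1). The projector onto W = col(U) is P = U (U^T U)^(-1) U^T.
Compute U^T U =
  [10],
and U^T v = (10).
Solve U^T U · c = U^T v for the coefficients: c = (1). The projection is proj_W(v) = U c.
Check: (v - proj_W(v)) · u_1 = 0  (should be 0).
Result: proj_W(v) = (-1, 1, 2, -2).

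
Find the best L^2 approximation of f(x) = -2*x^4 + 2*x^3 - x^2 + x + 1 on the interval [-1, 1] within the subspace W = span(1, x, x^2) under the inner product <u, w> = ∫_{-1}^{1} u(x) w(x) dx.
g(x) = -19*x^2/7 + 11*x/5 + 41/35

The best approximation g ∈ W is the orthogonal projection of f onto W. Writing g = a_0 + a_1 x + a_2 x^2, the coefficients solve the normal equations G · a = b where
  G_{ij} = <φ_i, φ_j> and b_i = <f, φ_i>, with φ_0 = 1, φ_1 = x, φ_2 = x^2.
G =
  [2, 0, 2/3]
  [0, 2/3, 0]
  [2/3, 0, 2/5],
b = (8/15, 22/15, -32/105).
Solving gives a_0 = 41/35, a_1 = 11/5, a_2 = -19/7, so
  g(x) = -19*x^2/7 + 11*x/5 + 41/35.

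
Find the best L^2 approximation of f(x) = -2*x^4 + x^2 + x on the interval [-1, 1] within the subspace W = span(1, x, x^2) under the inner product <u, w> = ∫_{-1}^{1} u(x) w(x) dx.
g(x) = -5*x^2/7 + x + 6/35

The best approximation g ∈ W is the orthogonal projection of f onto W. Writing g = a_0 + a_1 x + a_2 x^2, the coefficients solve the normal equations G · a = b where
  G_{ij} = <φ_i, φ_j> and b_i = <f, φ_i>, with φ_0 = 1, φ_1 = x, φ_2 = x^2.
G =
  [2, 0, 2/3]
  [0, 2/3, 0]
  [2/3, 0, 2/5],
b = (-2/15, 2/3, -6/35).
Solving gives a_0 = 6/35, a_1 = 1, a_2 = -5/7, so
  g(x) = -5*x^2/7 + x + 6/35.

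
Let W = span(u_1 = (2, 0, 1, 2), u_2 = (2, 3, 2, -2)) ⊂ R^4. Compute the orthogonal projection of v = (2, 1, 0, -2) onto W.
proj_W(v) = (154/185, 297/185, 176/185, -242/185)

Set up U = [u_1 | ... | u_2] ∈ R^(4×2). The projector onto W = col(U) is P = U (U^T U)^(-1) U^T.
Compute U^T U =
  [9, 2]
  [2, 21],
and U^T v = (0, 11).
Solve U^T U · c = U^T v for the coefficients: c = (-22/185, 99/185). The projection is proj_W(v) = U c.
Check: (v - proj_W(v)) · u_1 = 0  (should be 0).
Check: (v - proj_W(v)) · u_2 = 0  (should be 0).
Result: proj_W(v) = (154/185, 297/185, 176/185, -242/185).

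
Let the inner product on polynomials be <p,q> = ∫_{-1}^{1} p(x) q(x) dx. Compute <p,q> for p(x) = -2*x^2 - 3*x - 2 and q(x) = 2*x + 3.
<p,q> = -20

Expand the product: p(x)·q(x) = -4*x^3 - 12*x^2 - 13*x - 6.
∫_{-1}^{1} of each monomial x^k gives [2/(k+1) if k even, 0 if k odd]. Integrating term-by-term (or equivalently evaluating the antiderivative F(x) = -x^4 - 4*x^3 - 13*x^2/2 - 6*x at the endpoints):
  F(1) − F(−1) = -35/2 − (5/2) = -20.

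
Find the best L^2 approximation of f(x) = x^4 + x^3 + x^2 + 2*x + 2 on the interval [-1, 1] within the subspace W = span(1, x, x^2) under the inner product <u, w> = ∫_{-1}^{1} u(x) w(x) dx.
g(x) = 13*x^2/7 + 13*x/5 + 67/35

The best approximation g ∈ W is the orthogonal projection of f onto W. Writing g = a_0 + a_1 x + a_2 x^2, the coefficients solve the normal equations G · a = b where
  G_{ij} = <φ_i, φ_j> and b_i = <f, φ_i>, with φ_0 = 1, φ_1 = x, φ_2 = x^2.
G =
  [2, 0, 2/3]
  [0, 2/3, 0]
  [2/3, 0, 2/5],
b = (76/15, 26/15, 212/105).
Solving gives a_0 = 67/35, a_1 = 13/5, a_2 = 13/7, so
  g(x) = 13*x^2/7 + 13*x/5 + 67/35.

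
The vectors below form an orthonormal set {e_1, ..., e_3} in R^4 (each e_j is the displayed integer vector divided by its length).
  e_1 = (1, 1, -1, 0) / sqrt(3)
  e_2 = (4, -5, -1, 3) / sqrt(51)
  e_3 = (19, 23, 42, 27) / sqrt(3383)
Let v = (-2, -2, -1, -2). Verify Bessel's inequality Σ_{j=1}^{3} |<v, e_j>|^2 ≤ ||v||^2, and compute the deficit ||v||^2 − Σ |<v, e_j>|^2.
Σ |<v, e_j>|^2 = 2538/199; ||v||^2 = 13; deficit = 49/199

Write each e_j = u_j / sqrt(<u_j, u_j>) where u_j is the displayed integer vector. Then <v, e_j> = <v, u_j> / sqrt(<u_j, u_j>), so |<v, e_j>|^2 = <v, u_j>^2 / <u_j, u_j>.
Coefficients: <v, e_1> = -3/sqrt(3), <v, e_2> = -3/sqrt(51), <v, e_3> = -180/sqrt(3383).
Square and sum: Σ |<v, e_j>|^2 = 2538/199.
Compute ||v||^2 = v·v = 13.
Deficit = 13 − 2538/199 = 49/199 ≥ 0, confirming Bessel's inequality. (The deficit equals ||v − Σ <v,e_j> e_j||^2, the squared distance from v to span{e_j}.)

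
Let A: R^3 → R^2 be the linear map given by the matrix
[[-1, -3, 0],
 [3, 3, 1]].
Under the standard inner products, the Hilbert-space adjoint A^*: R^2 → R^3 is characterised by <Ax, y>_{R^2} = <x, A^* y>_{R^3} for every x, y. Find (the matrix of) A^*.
A^* = A^T =
[[-1, 3],
 [-3, 3],
 [0, 1]]

For real matrices with standard dot products, the defining identity <Ax, y> = <x, A^* y> gives (Ax)^T y = x^T (A^*) y, i.e. x^T A^T y = x^T (A^*) y. Since this holds for all x, y, we must have A^* = A^T. Therefore
A^* =
[[-1, 3],
 [-3, 3],
 [0, 1]].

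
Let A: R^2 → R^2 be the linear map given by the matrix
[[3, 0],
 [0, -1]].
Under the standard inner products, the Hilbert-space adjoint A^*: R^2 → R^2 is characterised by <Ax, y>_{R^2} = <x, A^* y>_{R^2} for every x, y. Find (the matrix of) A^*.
A^* = A^T =
[[3, 0],
 [0, -1]]

For real matrices with standard dot products, the defining identity <Ax, y> = <x, A^* y> gives (Ax)^T y = x^T (A^*) y, i.e. x^T A^T y = x^T (A^*) y. Since this holds for all x, y, we must have A^* = A^T. Therefore
A^* =
[[3, 0],
 [0, -1]].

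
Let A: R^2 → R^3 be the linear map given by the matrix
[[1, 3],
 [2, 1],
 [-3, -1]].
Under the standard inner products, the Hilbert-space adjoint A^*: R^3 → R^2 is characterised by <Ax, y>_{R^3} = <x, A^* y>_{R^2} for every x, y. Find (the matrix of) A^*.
A^* = A^T =
[[1, 2, -3],
 [3, 1, -1]]

For real matrices with standard dot products, the defining identity <Ax, y> = <x, A^* y> gives (Ax)^T y = x^T (A^*) y, i.e. x^T A^T y = x^T (A^*) y. Since this holds for all x, y, we must have A^* = A^T. Therefore
A^* =
[[1, 2, -3],
 [3, 1, -1]].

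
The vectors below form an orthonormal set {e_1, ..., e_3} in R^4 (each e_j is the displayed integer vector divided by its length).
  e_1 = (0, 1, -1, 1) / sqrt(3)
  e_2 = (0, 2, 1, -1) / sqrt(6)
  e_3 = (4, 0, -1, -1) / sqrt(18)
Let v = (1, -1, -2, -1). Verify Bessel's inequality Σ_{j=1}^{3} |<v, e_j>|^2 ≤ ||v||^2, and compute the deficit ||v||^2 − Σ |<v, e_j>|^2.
Σ |<v, e_j>|^2 = 38/9; ||v||^2 = 7; deficit = 25/9

Write each e_j = u_j / sqrt(<u_j, u_j>) where u_j is the displayed integer vector. Then <v, e_j> = <v, u_j> / sqrt(<u_j, u_j>), so |<v, e_j>|^2 = <v, u_j>^2 / <u_j, u_j>.
Coefficients: <v, e_1> = 0/sqrt(3), <v, e_2> = -3/sqrt(6), <v, e_3> = 7/sqrt(18).
Square and sum: Σ |<v, e_j>|^2 = 38/9.
Compute ||v||^2 = v·v = 7.
Deficit = 7 − 38/9 = 25/9 ≥ 0, confirming Bessel's inequality. (The deficit equals ||v − Σ <v,e_j> e_j||^2, the squared distance from v to span{e_j}.)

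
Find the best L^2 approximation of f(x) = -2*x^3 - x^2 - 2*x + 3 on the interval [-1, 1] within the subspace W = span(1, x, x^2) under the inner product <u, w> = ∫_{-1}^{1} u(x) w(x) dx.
g(x) = -x^2 - 16*x/5 + 3

The best approximation g ∈ W is the orthogonal projection of f onto W. Writing g = a_0 + a_1 x + a_2 x^2, the coefficients solve the normal equations G · a = b where
  G_{ij} = <φ_i, φ_j> and b_i = <f, φ_i>, with φ_0 = 1, φ_1 = x, φ_2 = x^2.
G =
  [2, 0, 2/3]
  [0, 2/3, 0]
  [2/3, 0, 2/5],
b = (16/3, -32/15, 8/5).
Solving gives a_0 = 3, a_1 = -16/5, a_2 = -1, so
  g(x) = -x^2 - 16*x/5 + 3.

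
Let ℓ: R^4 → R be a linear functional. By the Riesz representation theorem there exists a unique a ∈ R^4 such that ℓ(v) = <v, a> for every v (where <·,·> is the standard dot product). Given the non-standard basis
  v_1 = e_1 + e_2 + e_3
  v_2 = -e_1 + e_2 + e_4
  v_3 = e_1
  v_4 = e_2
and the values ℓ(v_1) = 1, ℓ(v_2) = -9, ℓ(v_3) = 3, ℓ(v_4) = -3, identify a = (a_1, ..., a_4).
a = (3, -3, 1, -3)

Write a = (a_1, ..., a_4) in the standard basis. For each basis vector v_i, ℓ(v_i) = <v_i, a> is a linear equation in the a_j's. Collect the n equations into a matrix system V a = ℓ, where row i of V is v_i (expressed in the standard basis). Since V is invertible (lower-triangular with 1s on the diagonal, up to permutation), solve by back-substitution:
  V =
[[1, 1, 1, 0],
 [-1, 1, 0, 1],
 [1, 0, 0, 0],
 [0, 1, 0, 0]]
  V a = (1, -9, 3, -3)
Solving gives a = (3, -3, 1, -3).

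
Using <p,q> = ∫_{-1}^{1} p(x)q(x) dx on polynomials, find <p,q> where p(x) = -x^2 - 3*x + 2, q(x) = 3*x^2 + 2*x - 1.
<p,q> = -68/15

Expand the product: p(x)·q(x) = -3*x^4 - 11*x^3 + x^2 + 7*x - 2.
∫_{-1}^{1} of each monomial x^k gives [2/(k+1) if k even, 0 if k odd]. Integrating term-by-term (or equivalently evaluating the antiderivative F(x) = -3*x^5/5 - 11*x^4/4 + x^3/3 + 7*x^2/2 - 2*x at the endpoints):
  F(1) − F(−1) = -91/60 − (181/60) = -68/15.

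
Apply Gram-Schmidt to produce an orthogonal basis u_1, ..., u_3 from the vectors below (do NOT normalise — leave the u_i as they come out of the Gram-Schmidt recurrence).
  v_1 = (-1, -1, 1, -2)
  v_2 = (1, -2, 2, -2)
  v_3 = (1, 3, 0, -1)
Orthogonal basis:
  u_1 = (-1, -1, 1, -2)
  u_2 = (2, -1, 1, 0)
  u_3 = (22/21, 107/42, 19/42, -11/7)

Apply the Gram-Schmidt recurrence
  u_1 = v_1
  u_i = v_i − Σ_{j<i} ((v_i · u_j) / (u_j · u_j)) · u_j.

Step by step this gives:
  u_1 = (-1, -1, 1, -2)
  u_2 = (2, -1, 1, 0)
  u_3 = (22/21, 107/42, 19/42, -11/7)

Orthogonality check:
  u_2 · u_1 = 0 (should be 0)
  u_3 · u_1 = 0 (should be 0)
  u_3 · u_2 = 0 (should be 0)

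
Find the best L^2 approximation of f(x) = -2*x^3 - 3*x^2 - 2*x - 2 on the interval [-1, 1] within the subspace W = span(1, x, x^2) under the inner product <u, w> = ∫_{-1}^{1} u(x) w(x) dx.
g(x) = -3*x^2 - 16*x/5 - 2

The best approximation g ∈ W is the orthogonal projection of f onto W. Writing g = a_0 + a_1 x + a_2 x^2, the coefficients solve the normal equations G · a = b where
  G_{ij} = <φ_i, φ_j> and b_i = <f, φ_i>, with φ_0 = 1, φ_1 = x, φ_2 = x^2.
G =
  [2, 0, 2/3]
  [0, 2/3, 0]
  [2/3, 0, 2/5],
b = (-6, -32/15, -38/15).
Solving gives a_0 = -2, a_1 = -16/5, a_2 = -3, so
  g(x) = -3*x^2 - 16*x/5 - 2.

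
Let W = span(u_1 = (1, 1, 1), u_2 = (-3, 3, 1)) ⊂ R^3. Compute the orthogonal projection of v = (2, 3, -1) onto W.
proj_W(v) = (17/14, 10/7, 19/14)

Set up U = [u_1 | ... | u_2] ∈ R^(3×2). The projector onto W = col(U) is P = U (U^T U)^(-1) U^T.
Compute U^T U =
  [3, 1]
  [1, 19],
and U^T v = (4, 2).
Solve U^T U · c = U^T v for the coefficients: c = (37/28, 1/28). The projection is proj_W(v) = U c.
Check: (v - proj_W(v)) · u_1 = 0  (should be 0).
Check: (v - proj_W(v)) · u_2 = 0  (should be 0).
Result: proj_W(v) = (17/14, 10/7, 19/14).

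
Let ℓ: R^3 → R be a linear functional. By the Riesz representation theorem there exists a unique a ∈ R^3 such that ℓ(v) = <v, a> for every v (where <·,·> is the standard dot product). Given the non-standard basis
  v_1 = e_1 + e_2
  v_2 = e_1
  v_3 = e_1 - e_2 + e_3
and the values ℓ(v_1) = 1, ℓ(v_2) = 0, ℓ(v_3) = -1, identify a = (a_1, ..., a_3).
a = (0, 1, 0)

Write a = (a_1, ..., a_3) in the standard basis. For each basis vector v_i, ℓ(v_i) = <v_i, a> is a linear equation in the a_j's. Collect the n equations into a matrix system V a = ℓ, where row i of V is v_i (expressed in the standard basis). Since V is invertible (lower-triangular with 1s on the diagonal, up to permutation), solve by back-substitution:
  V =
[[1, 1, 0],
 [1, 0, 0],
 [1, -1, 1]]
  V a = (1, 0, -1)
Solving gives a = (0, 1, 0).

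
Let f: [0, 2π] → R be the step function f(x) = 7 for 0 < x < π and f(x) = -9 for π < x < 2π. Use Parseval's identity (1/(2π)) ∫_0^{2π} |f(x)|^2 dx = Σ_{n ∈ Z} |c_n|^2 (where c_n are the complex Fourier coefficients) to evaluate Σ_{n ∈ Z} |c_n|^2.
Σ |c_n|^2 = 65

Parseval equates the L^2 energy of f (normalised by 1/(2π)) with the ℓ^2 sum of its Fourier coefficients: (1/(2π)) ∫_0^{2π} |f|^2 = Σ |c_n|^2.
Compute the left side: (1/(2π)) [∫_0^π 7^2 dx + ∫_π^{2π} (-9)^2 dx] = (1/(2π)) · (49π + 81π) = (49 + 81)/2 = 65.
So Σ_{n ∈ Z} |c_n|^2 = 65.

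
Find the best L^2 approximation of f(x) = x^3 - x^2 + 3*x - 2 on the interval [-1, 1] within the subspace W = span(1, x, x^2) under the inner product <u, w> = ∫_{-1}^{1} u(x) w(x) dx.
g(x) = -x^2 + 18*x/5 - 2

The best approximation g ∈ W is the orthogonal projection of f onto W. Writing g = a_0 + a_1 x + a_2 x^2, the coefficients solve the normal equations G · a = b where
  G_{ij} = <φ_i, φ_j> and b_i = <f, φ_i>, with φ_0 = 1, φ_1 = x, φ_2 = x^2.
G =
  [2, 0, 2/3]
  [0, 2/3, 0]
  [2/3, 0, 2/5],
b = (-14/3, 12/5, -26/15).
Solving gives a_0 = -2, a_1 = 18/5, a_2 = -1, so
  g(x) = -x^2 + 18*x/5 - 2.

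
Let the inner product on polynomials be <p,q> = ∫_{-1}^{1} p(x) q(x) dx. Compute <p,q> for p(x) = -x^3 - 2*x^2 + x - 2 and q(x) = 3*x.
<p,q> = 4/5

Expand the product: p(x)·q(x) = -3*x^4 - 6*x^3 + 3*x^2 - 6*x.
∫_{-1}^{1} of each monomial x^k gives [2/(k+1) if k even, 0 if k odd]. Integrating term-by-term (or equivalently evaluating the antiderivative F(x) = -3*x^5/5 - 3*x^4/2 + x^3 - 3*x^2 at the endpoints):
  F(1) − F(−1) = -41/10 − (-49/10) = 4/5.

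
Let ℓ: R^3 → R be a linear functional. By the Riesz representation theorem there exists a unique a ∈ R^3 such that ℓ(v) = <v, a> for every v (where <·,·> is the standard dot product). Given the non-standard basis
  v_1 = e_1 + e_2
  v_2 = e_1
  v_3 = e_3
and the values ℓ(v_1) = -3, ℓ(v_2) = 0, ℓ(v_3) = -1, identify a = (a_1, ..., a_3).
a = (0, -3, -1)

Write a = (a_1, ..., a_3) in the standard basis. For each basis vector v_i, ℓ(v_i) = <v_i, a> is a linear equation in the a_j's. Collect the n equations into a matrix system V a = ℓ, where row i of V is v_i (expressed in the standard basis). Since V is invertible (lower-triangular with 1s on the diagonal, up to permutation), solve by back-substitution:
  V =
[[1, 1, 0],
 [1, 0, 0],
 [0, 0, 1]]
  V a = (-3, 0, -1)
Solving gives a = (0, -3, -1).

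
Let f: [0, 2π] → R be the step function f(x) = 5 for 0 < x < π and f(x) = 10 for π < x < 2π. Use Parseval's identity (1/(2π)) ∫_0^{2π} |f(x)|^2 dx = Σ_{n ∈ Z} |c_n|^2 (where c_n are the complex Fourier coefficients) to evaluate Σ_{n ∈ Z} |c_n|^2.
Σ |c_n|^2 = 125/2

Parseval equates the L^2 energy of f (normalised by 1/(2π)) with the ℓ^2 sum of its Fourier coefficients: (1/(2π)) ∫_0^{2π} |f|^2 = Σ |c_n|^2.
Compute the left side: (1/(2π)) [∫_0^π 5^2 dx + ∫_π^{2π} 10^2 dx] = (1/(2π)) · (25π + 100π) = (25 + 100)/2 = 125/2.
So Σ_{n ∈ Z} |c_n|^2 = 125/2.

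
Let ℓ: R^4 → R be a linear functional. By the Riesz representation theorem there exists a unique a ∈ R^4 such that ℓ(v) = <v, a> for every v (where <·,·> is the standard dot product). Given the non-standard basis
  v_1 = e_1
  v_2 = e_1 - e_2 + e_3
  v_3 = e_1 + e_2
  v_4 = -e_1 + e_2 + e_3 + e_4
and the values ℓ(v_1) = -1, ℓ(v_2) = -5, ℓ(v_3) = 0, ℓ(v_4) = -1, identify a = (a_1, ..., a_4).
a = (-1, 1, -3, 0)

Write a = (a_1, ..., a_4) in the standard basis. For each basis vector v_i, ℓ(v_i) = <v_i, a> is a linear equation in the a_j's. Collect the n equations into a matrix system V a = ℓ, where row i of V is v_i (expressed in the standard basis). Since V is invertible (lower-triangular with 1s on the diagonal, up to permutation), solve by back-substitution:
  V =
[[1, 0, 0, 0],
 [1, -1, 1, 0],
 [1, 1, 0, 0],
 [-1, 1, 1, 1]]
  V a = (-1, -5, 0, -1)
Solving gives a = (-1, 1, -3, 0).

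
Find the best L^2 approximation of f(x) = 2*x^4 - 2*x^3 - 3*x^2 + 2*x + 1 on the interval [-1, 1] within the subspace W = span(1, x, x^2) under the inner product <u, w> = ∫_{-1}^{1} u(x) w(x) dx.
g(x) = -9*x^2/7 + 4*x/5 + 29/35

The best approximation g ∈ W is the orthogonal projection of f onto W. Writing g = a_0 + a_1 x + a_2 x^2, the coefficients solve the normal equations G · a = b where
  G_{ij} = <φ_i, φ_j> and b_i = <f, φ_i>, with φ_0 = 1, φ_1 = x, φ_2 = x^2.
G =
  [2, 0, 2/3]
  [0, 2/3, 0]
  [2/3, 0, 2/5],
b = (4/5, 8/15, 4/105).
Solving gives a_0 = 29/35, a_1 = 4/5, a_2 = -9/7, so
  g(x) = -9*x^2/7 + 4*x/5 + 29/35.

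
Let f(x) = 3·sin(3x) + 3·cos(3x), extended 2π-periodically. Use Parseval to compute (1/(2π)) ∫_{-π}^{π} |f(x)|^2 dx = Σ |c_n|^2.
Σ |c_n|^2 = 9

Expand |f|^2 and use orthogonality of {sin(nx), cos(mx)} on [-π, π]:
  ∫_{-π}^{π} sin(nx)^2 dx = π, ∫ cos(mx)^2 dx = π, and cross terms integrate to 0.
So ∫_{-π}^{π} f(x)^2 dx = 3^2 · π + 3^2 · π = (9 + 9)π.
Divide by 2π: (9 + 9)/2 = 9.
By Parseval, this equals Σ |c_n|^2.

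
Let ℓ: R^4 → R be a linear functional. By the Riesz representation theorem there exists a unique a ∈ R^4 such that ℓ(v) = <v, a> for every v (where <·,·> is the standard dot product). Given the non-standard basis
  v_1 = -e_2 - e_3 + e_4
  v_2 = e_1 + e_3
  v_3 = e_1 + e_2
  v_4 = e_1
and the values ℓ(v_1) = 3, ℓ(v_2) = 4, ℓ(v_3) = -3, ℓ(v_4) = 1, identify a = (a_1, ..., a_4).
a = (1, -4, 3, 2)

Write a = (a_1, ..., a_4) in the standard basis. For each basis vector v_i, ℓ(v_i) = <v_i, a> is a linear equation in the a_j's. Collect the n equations into a matrix system V a = ℓ, where row i of V is v_i (expressed in the standard basis). Since V is invertible (lower-triangular with 1s on the diagonal, up to permutation), solve by back-substitution:
  V =
[[0, -1, -1, 1],
 [1, 0, 1, 0],
 [1, 1, 0, 0],
 [1, 0, 0, 0]]
  V a = (3, 4, -3, 1)
Solving gives a = (1, -4, 3, 2).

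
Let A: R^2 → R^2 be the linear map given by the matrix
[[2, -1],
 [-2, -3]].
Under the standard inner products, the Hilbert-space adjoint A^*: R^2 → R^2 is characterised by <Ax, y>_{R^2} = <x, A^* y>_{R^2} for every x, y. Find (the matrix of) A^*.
A^* = A^T =
[[2, -2],
 [-1, -3]]

For real matrices with standard dot products, the defining identity <Ax, y> = <x, A^* y> gives (Ax)^T y = x^T (A^*) y, i.e. x^T A^T y = x^T (A^*) y. Since this holds for all x, y, we must have A^* = A^T. Therefore
A^* =
[[2, -2],
 [-1, -3]].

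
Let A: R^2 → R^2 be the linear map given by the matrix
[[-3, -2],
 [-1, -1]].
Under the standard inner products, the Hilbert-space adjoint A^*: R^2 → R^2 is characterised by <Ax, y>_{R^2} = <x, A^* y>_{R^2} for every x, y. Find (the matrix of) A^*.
A^* = A^T =
[[-3, -1],
 [-2, -1]]

For real matrices with standard dot products, the defining identity <Ax, y> = <x, A^* y> gives (Ax)^T y = x^T (A^*) y, i.e. x^T A^T y = x^T (A^*) y. Since this holds for all x, y, we must have A^* = A^T. Therefore
A^* =
[[-3, -1],
 [-2, -1]].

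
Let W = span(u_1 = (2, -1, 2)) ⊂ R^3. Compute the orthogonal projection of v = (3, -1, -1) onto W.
proj_W(v) = (10/9, -5/9, 10/9)

Set up U = [u_1 | ... | u_1] ∈ R^(3×1). The projector onto W = col(U) is P = U (U^T U)^(-1) U^T.
Compute U^T U =
  [9],
and U^T v = (5).
Solve U^T U · c = U^T v for the coefficients: c = (5/9). The projection is proj_W(v) = U c.
Check: (v - proj_W(v)) · u_1 = 0  (should be 0).
Result: proj_W(v) = (10/9, -5/9, 10/9).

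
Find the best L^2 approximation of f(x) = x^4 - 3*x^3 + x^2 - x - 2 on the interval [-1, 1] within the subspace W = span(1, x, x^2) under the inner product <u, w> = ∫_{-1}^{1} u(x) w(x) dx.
g(x) = 13*x^2/7 - 14*x/5 - 73/35

The best approximation g ∈ W is the orthogonal projection of f onto W. Writing g = a_0 + a_1 x + a_2 x^2, the coefficients solve the normal equations G · a = b where
  G_{ij} = <φ_i, φ_j> and b_i = <f, φ_i>, with φ_0 = 1, φ_1 = x, φ_2 = x^2.
G =
  [2, 0, 2/3]
  [0, 2/3, 0]
  [2/3, 0, 2/5],
b = (-44/15, -28/15, -68/105).
Solving gives a_0 = -73/35, a_1 = -14/5, a_2 = 13/7, so
  g(x) = 13*x^2/7 - 14*x/5 - 73/35.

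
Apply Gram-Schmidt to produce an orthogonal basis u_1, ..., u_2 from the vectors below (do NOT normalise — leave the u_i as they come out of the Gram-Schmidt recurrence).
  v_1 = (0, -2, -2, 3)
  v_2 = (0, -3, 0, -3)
Orthogonal basis:
  u_1 = (0, -2, -2, 3)
  u_2 = (0, -57/17, -6/17, -42/17)

Apply the Gram-Schmidt recurrence
  u_1 = v_1
  u_i = v_i − Σ_{j<i} ((v_i · u_j) / (u_j · u_j)) · u_j.

Step by step this gives:
  u_1 = (0, -2, -2, 3)
  u_2 = (0, -57/17, -6/17, -42/17)

Orthogonality check:
  u_2 · u_1 = 0 (should be 0)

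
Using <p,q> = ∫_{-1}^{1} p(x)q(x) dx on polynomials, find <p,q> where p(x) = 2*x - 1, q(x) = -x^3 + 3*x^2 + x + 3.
<p,q> = -112/15

Expand the product: p(x)·q(x) = -2*x^4 + 7*x^3 - x^2 + 5*x - 3.
∫_{-1}^{1} of each monomial x^k gives [2/(k+1) if k even, 0 if k odd]. Integrating term-by-term (or equivalently evaluating the antiderivative F(x) = -2*x^5/5 + 7*x^4/4 - x^3/3 + 5*x^2/2 - 3*x at the endpoints):
  F(1) − F(−1) = 31/60 − (479/60) = -112/15.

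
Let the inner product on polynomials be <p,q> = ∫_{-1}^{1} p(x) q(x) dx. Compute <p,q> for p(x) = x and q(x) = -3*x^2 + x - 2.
<p,q> = 2/3

Expand the product: p(x)·q(x) = -3*x^3 + x^2 - 2*x.
∫_{-1}^{1} of each monomial x^k gives [2/(k+1) if k even, 0 if k odd]. Integrating term-by-term (or equivalently evaluating the antiderivative F(x) = -3*x^4/4 + x^3/3 - x^2 at the endpoints):
  F(1) − F(−1) = -17/12 − (-25/12) = 2/3.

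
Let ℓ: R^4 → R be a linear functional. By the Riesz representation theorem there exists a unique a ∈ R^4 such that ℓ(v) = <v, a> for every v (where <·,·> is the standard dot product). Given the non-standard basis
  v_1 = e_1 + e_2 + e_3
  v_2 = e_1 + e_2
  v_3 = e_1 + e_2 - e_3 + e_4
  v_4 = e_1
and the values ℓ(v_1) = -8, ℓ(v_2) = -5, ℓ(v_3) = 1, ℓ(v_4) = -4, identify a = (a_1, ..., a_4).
a = (-4, -1, -3, 3)

Write a = (a_1, ..., a_4) in the standard basis. For each basis vector v_i, ℓ(v_i) = <v_i, a> is a linear equation in the a_j's. Collect the n equations into a matrix system V a = ℓ, where row i of V is v_i (expressed in the standard basis). Since V is invertible (lower-triangular with 1s on the diagonal, up to permutation), solve by back-substitution:
  V =
[[1, 1, 1, 0],
 [1, 1, 0, 0],
 [1, 1, -1, 1],
 [1, 0, 0, 0]]
  V a = (-8, -5, 1, -4)
Solving gives a = (-4, -1, -3, 3).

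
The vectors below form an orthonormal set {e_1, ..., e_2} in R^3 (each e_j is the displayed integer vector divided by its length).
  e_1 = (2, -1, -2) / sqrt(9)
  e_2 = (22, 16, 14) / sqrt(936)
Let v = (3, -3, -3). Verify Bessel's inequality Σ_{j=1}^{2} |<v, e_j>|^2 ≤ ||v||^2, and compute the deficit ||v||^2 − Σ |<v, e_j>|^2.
Σ |<v, e_j>|^2 = 333/13; ||v||^2 = 27; deficit = 18/13

Write each e_j = u_j / sqrt(<u_j, u_j>) where u_j is the displayed integer vector. Then <v, e_j> = <v, u_j> / sqrt(<u_j, u_j>), so |<v, e_j>|^2 = <v, u_j>^2 / <u_j, u_j>.
Coefficients: <v, e_1> = 15/sqrt(9), <v, e_2> = -24/sqrt(936).
Square and sum: Σ |<v, e_j>|^2 = 333/13.
Compute ||v||^2 = v·v = 27.
Deficit = 27 − 333/13 = 18/13 ≥ 0, confirming Bessel's inequality. (The deficit equals ||v − Σ <v,e_j> e_j||^2, the squared distance from v to span{e_j}.)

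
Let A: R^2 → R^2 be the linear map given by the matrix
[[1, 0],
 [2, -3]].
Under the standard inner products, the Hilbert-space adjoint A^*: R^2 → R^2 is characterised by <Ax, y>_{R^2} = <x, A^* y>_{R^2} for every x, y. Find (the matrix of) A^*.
A^* = A^T =
[[1, 2],
 [0, -3]]

For real matrices with standard dot products, the defining identity <Ax, y> = <x, A^* y> gives (Ax)^T y = x^T (A^*) y, i.e. x^T A^T y = x^T (A^*) y. Since this holds for all x, y, we must have A^* = A^T. Therefore
A^* =
[[1, 2],
 [0, -3]].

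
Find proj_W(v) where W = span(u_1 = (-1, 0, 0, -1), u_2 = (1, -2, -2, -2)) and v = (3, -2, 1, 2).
proj_W(v) = (73/25, -14/25, -14/25, 52/25)

Set up U = [u_1 | ... | u_2] ∈ R^(4×2). The projector onto W = col(U) is P = U (U^T U)^(-1) U^T.
Compute U^T U =
  [2, 1]
  [1, 13],
and U^T v = (-5, 1).
Solve U^T U · c = U^T v for the coefficients: c = (-66/25, 7/25). The projection is proj_W(v) = U c.
Check: (v - proj_W(v)) · u_1 = 0  (should be 0).
Check: (v - proj_W(v)) · u_2 = 0  (should be 0).
Result: proj_W(v) = (73/25, -14/25, -14/25, 52/25).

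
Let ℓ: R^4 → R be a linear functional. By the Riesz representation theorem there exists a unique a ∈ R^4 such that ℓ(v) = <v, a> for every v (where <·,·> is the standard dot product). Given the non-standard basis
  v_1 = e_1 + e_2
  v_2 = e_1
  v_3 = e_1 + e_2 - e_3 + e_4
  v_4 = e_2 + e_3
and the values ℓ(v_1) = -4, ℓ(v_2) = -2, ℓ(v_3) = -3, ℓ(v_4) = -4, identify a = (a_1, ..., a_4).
a = (-2, -2, -2, -1)

Write a = (a_1, ..., a_4) in the standard basis. For each basis vector v_i, ℓ(v_i) = <v_i, a> is a linear equation in the a_j's. Collect the n equations into a matrix system V a = ℓ, where row i of V is v_i (expressed in the standard basis). Since V is invertible (lower-triangular with 1s on the diagonal, up to permutation), solve by back-substitution:
  V =
[[1, 1, 0, 0],
 [1, 0, 0, 0],
 [1, 1, -1, 1],
 [0, 1, 1, 0]]
  V a = (-4, -2, -3, -4)
Solving gives a = (-2, -2, -2, -1).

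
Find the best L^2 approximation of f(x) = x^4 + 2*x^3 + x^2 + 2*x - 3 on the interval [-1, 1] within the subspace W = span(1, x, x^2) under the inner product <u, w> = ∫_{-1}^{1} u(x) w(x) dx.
g(x) = 13*x^2/7 + 16*x/5 - 108/35

The best approximation g ∈ W is the orthogonal projection of f onto W. Writing g = a_0 + a_1 x + a_2 x^2, the coefficients solve the normal equations G · a = b where
  G_{ij} = <φ_i, φ_j> and b_i = <f, φ_i>, with φ_0 = 1, φ_1 = x, φ_2 = x^2.
G =
  [2, 0, 2/3]
  [0, 2/3, 0]
  [2/3, 0, 2/5],
b = (-74/15, 32/15, -46/35).
Solving gives a_0 = -108/35, a_1 = 16/5, a_2 = 13/7, so
  g(x) = 13*x^2/7 + 16*x/5 - 108/35.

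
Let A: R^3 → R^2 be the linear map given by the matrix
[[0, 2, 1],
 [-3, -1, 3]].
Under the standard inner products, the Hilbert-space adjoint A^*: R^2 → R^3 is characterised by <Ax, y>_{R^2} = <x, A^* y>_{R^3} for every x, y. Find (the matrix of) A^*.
A^* = A^T =
[[0, -3],
 [2, -1],
 [1, 3]]

For real matrices with standard dot products, the defining identity <Ax, y> = <x, A^* y> gives (Ax)^T y = x^T (A^*) y, i.e. x^T A^T y = x^T (A^*) y. Since this holds for all x, y, we must have A^* = A^T. Therefore
A^* =
[[0, -3],
 [2, -1],
 [1, 3]].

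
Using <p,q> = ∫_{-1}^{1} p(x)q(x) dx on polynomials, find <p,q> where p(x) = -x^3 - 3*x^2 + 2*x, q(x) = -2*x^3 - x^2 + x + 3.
<p,q> = -514/105

Expand the product: p(x)·q(x) = 2*x^6 + 7*x^5 - 2*x^4 - 8*x^3 - 7*x^2 + 6*x.
∫_{-1}^{1} of each monomial x^k gives [2/(k+1) if k even, 0 if k odd]. Integrating term-by-term (or equivalently evaluating the antiderivative F(x) = 2*x^7/7 + 7*x^6/6 - 2*x^5/5 - 2*x^4 - 7*x^3/3 + 3*x^2 at the endpoints):
  F(1) − F(−1) = -59/210 − (323/70) = -514/105.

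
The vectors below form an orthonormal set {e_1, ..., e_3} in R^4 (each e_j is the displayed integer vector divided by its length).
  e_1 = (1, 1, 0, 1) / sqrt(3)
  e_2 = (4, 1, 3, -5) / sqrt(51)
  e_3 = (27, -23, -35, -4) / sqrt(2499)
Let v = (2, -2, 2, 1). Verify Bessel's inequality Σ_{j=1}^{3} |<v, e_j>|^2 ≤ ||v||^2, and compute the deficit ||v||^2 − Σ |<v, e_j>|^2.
Σ |<v, e_j>|^2 = 230/147; ||v||^2 = 13; deficit = 1681/147

Write each e_j = u_j / sqrt(<u_j, u_j>) where u_j is the displayed integer vector. Then <v, e_j> = <v, u_j> / sqrt(<u_j, u_j>), so |<v, e_j>|^2 = <v, u_j>^2 / <u_j, u_j>.
Coefficients: <v, e_1> = 1/sqrt(3), <v, e_2> = 7/sqrt(51), <v, e_3> = 26/sqrt(2499).
Square and sum: Σ |<v, e_j>|^2 = 230/147.
Compute ||v||^2 = v·v = 13.
Deficit = 13 − 230/147 = 1681/147 ≥ 0, confirming Bessel's inequality. (The deficit equals ||v − Σ <v,e_j> e_j||^2, the squared distance from v to span{e_j}.)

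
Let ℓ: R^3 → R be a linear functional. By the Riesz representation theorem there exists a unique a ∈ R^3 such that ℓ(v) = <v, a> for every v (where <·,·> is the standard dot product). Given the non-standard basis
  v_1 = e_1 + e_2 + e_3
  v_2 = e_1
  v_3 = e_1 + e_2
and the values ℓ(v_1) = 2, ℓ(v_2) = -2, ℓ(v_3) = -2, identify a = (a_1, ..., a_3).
a = (-2, 0, 4)

Write a = (a_1, ..., a_3) in the standard basis. For each basis vector v_i, ℓ(v_i) = <v_i, a> is a linear equation in the a_j's. Collect the n equations into a matrix system V a = ℓ, where row i of V is v_i (expressed in the standard basis). Since V is invertible (lower-triangular with 1s on the diagonal, up to permutation), solve by back-substitution:
  V =
[[1, 1, 1],
 [1, 0, 0],
 [1, 1, 0]]
  V a = (2, -2, -2)
Solving gives a = (-2, 0, 4).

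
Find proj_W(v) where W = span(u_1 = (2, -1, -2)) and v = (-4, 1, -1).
proj_W(v) = (-14/9, 7/9, 14/9)

Set up U = [u_1 | ... | u_1] ∈ R^(3×1). The projector onto W = col(U) is P = U (U^T U)^(-1) U^T.
Compute U^T U =
  [9],
and U^T v = (-7).
Solve U^T U · c = U^T v for the coefficients: c = (-7/9). The projection is proj_W(v) = U c.
Check: (v - proj_W(v)) · u_1 = 0  (should be 0).
Result: proj_W(v) = (-14/9, 7/9, 14/9).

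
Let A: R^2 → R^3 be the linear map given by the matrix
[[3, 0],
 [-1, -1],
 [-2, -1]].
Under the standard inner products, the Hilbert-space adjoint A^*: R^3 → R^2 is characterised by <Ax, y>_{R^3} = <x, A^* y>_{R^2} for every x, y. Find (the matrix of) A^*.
A^* = A^T =
[[3, -1, -2],
 [0, -1, -1]]

For real matrices with standard dot products, the defining identity <Ax, y> = <x, A^* y> gives (Ax)^T y = x^T (A^*) y, i.e. x^T A^T y = x^T (A^*) y. Since this holds for all x, y, we must have A^* = A^T. Therefore
A^* =
[[3, -1, -2],
 [0, -1, -1]].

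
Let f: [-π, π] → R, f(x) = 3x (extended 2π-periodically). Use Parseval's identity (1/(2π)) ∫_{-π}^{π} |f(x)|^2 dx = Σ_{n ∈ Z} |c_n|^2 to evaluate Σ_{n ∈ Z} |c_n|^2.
Σ |c_n|^2 = 3π^2

Expand and integrate term by term over [-π, π]:
  ∫ (3x)^2 dx = 9·(2π^3/3); ∫ 2·3·(0)·x dx = 0 (odd integrand); ∫ 0^2 dx = 0·2π.
So (1/(2π)) ∫_{-π}^{π} (3x)^2 dx = 9π^2/3 + 0 = 3π^2.
Parseval ⇒ Σ |c_n|^2 = 3π^2.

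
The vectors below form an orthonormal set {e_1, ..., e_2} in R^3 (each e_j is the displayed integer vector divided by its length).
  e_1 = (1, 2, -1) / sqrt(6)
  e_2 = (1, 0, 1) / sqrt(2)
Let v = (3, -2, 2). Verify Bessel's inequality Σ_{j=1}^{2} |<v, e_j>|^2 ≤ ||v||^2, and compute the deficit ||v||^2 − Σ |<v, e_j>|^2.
Σ |<v, e_j>|^2 = 14; ||v||^2 = 17; deficit = 3

Write each e_j = u_j / sqrt(<u_j, u_j>) where u_j is the displayed integer vector. Then <v, e_j> = <v, u_j> / sqrt(<u_j, u_j>), so |<v, e_j>|^2 = <v, u_j>^2 / <u_j, u_j>.
Coefficients: <v, e_1> = -3/sqrt(6), <v, e_2> = 5/sqrt(2).
Square and sum: Σ |<v, e_j>|^2 = 14.
Compute ||v||^2 = v·v = 17.
Deficit = 17 − 14 = 3 ≥ 0, confirming Bessel's inequality. (The deficit equals ||v − Σ <v,e_j> e_j||^2, the squared distance from v to span{e_j}.)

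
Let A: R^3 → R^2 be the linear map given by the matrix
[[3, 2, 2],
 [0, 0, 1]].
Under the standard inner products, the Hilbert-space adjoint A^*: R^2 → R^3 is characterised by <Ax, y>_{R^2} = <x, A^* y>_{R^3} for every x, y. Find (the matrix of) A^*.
A^* = A^T =
[[3, 0],
 [2, 0],
 [2, 1]]

For real matrices with standard dot products, the defining identity <Ax, y> = <x, A^* y> gives (Ax)^T y = x^T (A^*) y, i.e. x^T A^T y = x^T (A^*) y. Since this holds for all x, y, we must have A^* = A^T. Therefore
A^* =
[[3, 0],
 [2, 0],
 [2, 1]].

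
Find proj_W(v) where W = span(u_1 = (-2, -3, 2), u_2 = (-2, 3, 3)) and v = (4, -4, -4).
proj_W(v) = (1192/373, -1452/373, -1732/373)

Set up U = [u_1 | ... | u_2] ∈ R^(3×2). The projector onto W = col(U) is P = U (U^T U)^(-1) U^T.
Compute U^T U =
  [17, 1]
  [1, 22],
and U^T v = (-4, -32).
Solve U^T U · c = U^T v for the coefficients: c = (-56/373, -540/373). The projection is proj_W(v) = U c.
Check: (v - proj_W(v)) · u_1 = 0  (should be 0).
Check: (v - proj_W(v)) · u_2 = 0  (should be 0).
Result: proj_W(v) = (1192/373, -1452/373, -1732/373).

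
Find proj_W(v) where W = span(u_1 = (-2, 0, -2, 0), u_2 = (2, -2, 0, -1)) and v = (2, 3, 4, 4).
proj_W(v) = (9/7, 24/7, 33/7, 12/7)

Set up U = [u_1 | ... | u_2] ∈ R^(4×2). The projector onto W = col(U) is P = U (U^T U)^(-1) U^T.
Compute U^T U =
  [8, -4]
  [-4, 9],
and U^T v = (-12, -6).
Solve U^T U · c = U^T v for the coefficients: c = (-33/14, -12/7). The projection is proj_W(v) = U c.
Check: (v - proj_W(v)) · u_1 = 0  (should be 0).
Check: (v - proj_W(v)) · u_2 = 0  (should be 0).
Result: proj_W(v) = (9/7, 24/7, 33/7, 12/7).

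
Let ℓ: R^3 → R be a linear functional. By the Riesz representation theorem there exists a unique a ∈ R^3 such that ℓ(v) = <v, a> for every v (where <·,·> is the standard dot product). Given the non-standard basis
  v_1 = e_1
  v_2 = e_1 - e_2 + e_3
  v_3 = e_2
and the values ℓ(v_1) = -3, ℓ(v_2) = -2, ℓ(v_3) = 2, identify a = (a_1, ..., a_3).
a = (-3, 2, 3)

Write a = (a_1, ..., a_3) in the standard basis. For each basis vector v_i, ℓ(v_i) = <v_i, a> is a linear equation in the a_j's. Collect the n equations into a matrix system V a = ℓ, where row i of V is v_i (expressed in the standard basis). Since V is invertible (lower-triangular with 1s on the diagonal, up to permutation), solve by back-substitution:
  V =
[[1, 0, 0],
 [1, -1, 1],
 [0, 1, 0]]
  V a = (-3, -2, 2)
Solving gives a = (-3, 2, 3).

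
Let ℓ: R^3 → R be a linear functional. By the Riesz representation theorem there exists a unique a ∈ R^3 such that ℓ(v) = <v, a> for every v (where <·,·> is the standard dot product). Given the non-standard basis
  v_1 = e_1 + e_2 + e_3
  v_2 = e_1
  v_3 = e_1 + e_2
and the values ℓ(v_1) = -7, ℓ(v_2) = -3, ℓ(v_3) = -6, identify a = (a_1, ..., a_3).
a = (-3, -3, -1)

Write a = (a_1, ..., a_3) in the standard basis. For each basis vector v_i, ℓ(v_i) = <v_i, a> is a linear equation in the a_j's. Collect the n equations into a matrix system V a = ℓ, where row i of V is v_i (expressed in the standard basis). Since V is invertible (lower-triangular with 1s on the diagonal, up to permutation), solve by back-substitution:
  V =
[[1, 1, 1],
 [1, 0, 0],
 [1, 1, 0]]
  V a = (-7, -3, -6)
Solving gives a = (-3, -3, -1).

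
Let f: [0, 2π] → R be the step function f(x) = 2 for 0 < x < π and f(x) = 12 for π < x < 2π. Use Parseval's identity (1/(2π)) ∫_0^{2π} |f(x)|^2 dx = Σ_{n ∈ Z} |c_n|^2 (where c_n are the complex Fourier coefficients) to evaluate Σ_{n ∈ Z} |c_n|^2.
Σ |c_n|^2 = 74

Parseval equates the L^2 energy of f (normalised by 1/(2π)) with the ℓ^2 sum of its Fourier coefficients: (1/(2π)) ∫_0^{2π} |f|^2 = Σ |c_n|^2.
Compute the left side: (1/(2π)) [∫_0^π 2^2 dx + ∫_π^{2π} 12^2 dx] = (1/(2π)) · (4π + 144π) = (4 + 144)/2 = 74.
So Σ_{n ∈ Z} |c_n|^2 = 74.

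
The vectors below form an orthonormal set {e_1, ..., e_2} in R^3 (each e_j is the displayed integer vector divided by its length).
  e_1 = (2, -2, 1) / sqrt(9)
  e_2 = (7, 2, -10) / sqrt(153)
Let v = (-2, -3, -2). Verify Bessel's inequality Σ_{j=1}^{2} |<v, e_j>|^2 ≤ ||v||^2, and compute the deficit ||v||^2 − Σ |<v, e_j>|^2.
Σ |<v, e_j>|^2 = 0; ||v||^2 = 17; deficit = 17

Write each e_j = u_j / sqrt(<u_j, u_j>) where u_j is the displayed integer vector. Then <v, e_j> = <v, u_j> / sqrt(<u_j, u_j>), so |<v, e_j>|^2 = <v, u_j>^2 / <u_j, u_j>.
Coefficients: <v, e_1> = 0/sqrt(9), <v, e_2> = 0/sqrt(153).
Square and sum: Σ |<v, e_j>|^2 = 0.
Compute ||v||^2 = v·v = 17.
Deficit = 17 − 0 = 17 ≥ 0, confirming Bessel's inequality. (The deficit equals ||v − Σ <v,e_j> e_j||^2, the squared distance from v to span{e_j}.)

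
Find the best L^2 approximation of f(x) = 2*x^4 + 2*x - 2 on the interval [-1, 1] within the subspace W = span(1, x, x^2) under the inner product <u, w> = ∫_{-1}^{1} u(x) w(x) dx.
g(x) = 12*x^2/7 + 2*x - 76/35

The best approximation g ∈ W is the orthogonal projection of f onto W. Writing g = a_0 + a_1 x + a_2 x^2, the coefficients solve the normal equations G · a = b where
  G_{ij} = <φ_i, φ_j> and b_i = <f, φ_i>, with φ_0 = 1, φ_1 = x, φ_2 = x^2.
G =
  [2, 0, 2/3]
  [0, 2/3, 0]
  [2/3, 0, 2/5],
b = (-16/5, 4/3, -16/21).
Solving gives a_0 = -76/35, a_1 = 2, a_2 = 12/7, so
  g(x) = 12*x^2/7 + 2*x - 76/35.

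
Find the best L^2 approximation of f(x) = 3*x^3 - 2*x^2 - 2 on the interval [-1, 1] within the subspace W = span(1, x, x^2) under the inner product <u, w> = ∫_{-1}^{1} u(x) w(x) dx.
g(x) = -2*x^2 + 9*x/5 - 2

The best approximation g ∈ W is the orthogonal projection of f onto W. Writing g = a_0 + a_1 x + a_2 x^2, the coefficients solve the normal equations G · a = b where
  G_{ij} = <φ_i, φ_j> and b_i = <f, φ_i>, with φ_0 = 1, φ_1 = x, φ_2 = x^2.
G =
  [2, 0, 2/3]
  [0, 2/3, 0]
  [2/3, 0, 2/5],
b = (-16/3, 6/5, -32/15).
Solving gives a_0 = -2, a_1 = 9/5, a_2 = -2, so
  g(x) = -2*x^2 + 9*x/5 - 2.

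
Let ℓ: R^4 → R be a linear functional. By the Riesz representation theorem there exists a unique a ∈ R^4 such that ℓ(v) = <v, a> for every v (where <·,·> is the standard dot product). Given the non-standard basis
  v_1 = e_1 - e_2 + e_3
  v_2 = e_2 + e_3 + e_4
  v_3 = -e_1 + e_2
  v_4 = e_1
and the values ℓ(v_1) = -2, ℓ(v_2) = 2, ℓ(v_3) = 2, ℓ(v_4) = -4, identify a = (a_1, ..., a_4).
a = (-4, -2, 0, 4)

Write a = (a_1, ..., a_4) in the standard basis. For each basis vector v_i, ℓ(v_i) = <v_i, a> is a linear equation in the a_j's. Collect the n equations into a matrix system V a = ℓ, where row i of V is v_i (expressed in the standard basis). Since V is invertible (lower-triangular with 1s on the diagonal, up to permutation), solve by back-substitution:
  V =
[[1, -1, 1, 0],
 [0, 1, 1, 1],
 [-1, 1, 0, 0],
 [1, 0, 0, 0]]
  V a = (-2, 2, 2, -4)
Solving gives a = (-4, -2, 0, 4).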